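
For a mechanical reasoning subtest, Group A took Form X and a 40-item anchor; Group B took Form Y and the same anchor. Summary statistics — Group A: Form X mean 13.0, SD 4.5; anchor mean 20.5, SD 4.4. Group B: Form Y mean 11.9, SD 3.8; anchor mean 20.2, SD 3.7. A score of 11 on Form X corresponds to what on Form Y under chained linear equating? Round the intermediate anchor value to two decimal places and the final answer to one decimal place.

10.2

Form X → anchor (Group A): v = (4.4/4.5)(11 − 13.0) + 20.5 = 18.54
anchor → Form Y (Group B): y = (3.8/3.7)(18.54 − 20.2) + 11.9 = 10.2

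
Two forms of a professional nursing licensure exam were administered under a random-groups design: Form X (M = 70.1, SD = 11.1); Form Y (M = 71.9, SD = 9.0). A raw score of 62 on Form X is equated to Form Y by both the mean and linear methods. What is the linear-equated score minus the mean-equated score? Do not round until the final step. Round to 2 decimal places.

1.53

Mean-equated: 62 + (71.9 − 70.1) = 63.80
Linear-equated: (9.0/11.1)(62 − 70.1) + 71.9 = 65.332
Difference = 65.332 − 63.80 = 1.53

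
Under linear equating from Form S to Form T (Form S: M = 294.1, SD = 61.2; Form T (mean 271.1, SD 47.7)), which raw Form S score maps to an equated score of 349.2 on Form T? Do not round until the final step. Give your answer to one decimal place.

Invert y = (SD_Y/SD_X)(x − M_X) + M_Y:
x = (SD_X/SD_Y)(y − M_Y) + M_X = (61.2/47.7)(349.2 − 271.1) + 294.1
x = 1.283019 × 78.100 + 294.1 = 394.3

394.3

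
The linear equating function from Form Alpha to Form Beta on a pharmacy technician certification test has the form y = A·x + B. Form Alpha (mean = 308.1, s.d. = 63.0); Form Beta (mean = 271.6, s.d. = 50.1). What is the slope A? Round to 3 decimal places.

0.795

A = SD_Y / SD_X = 50.1 / 63.0 = 0.795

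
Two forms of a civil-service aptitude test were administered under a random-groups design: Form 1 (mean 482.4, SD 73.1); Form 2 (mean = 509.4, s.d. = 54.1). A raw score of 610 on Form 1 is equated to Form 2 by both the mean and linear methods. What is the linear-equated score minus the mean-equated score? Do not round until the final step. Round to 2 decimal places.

Mean-equated: 610 + (509.4 − 482.4) = 637.00
Linear-equated: (54.1/73.1)(610 − 482.4) + 509.4 = 603.834
Difference = 603.834 − 637.00 = -33.17

-33.17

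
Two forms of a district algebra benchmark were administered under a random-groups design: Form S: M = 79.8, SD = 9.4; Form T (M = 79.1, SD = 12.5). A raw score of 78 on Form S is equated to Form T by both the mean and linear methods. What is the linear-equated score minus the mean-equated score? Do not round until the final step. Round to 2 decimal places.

-0.59

Mean-equated: 78 + (79.1 − 79.8) = 77.30
Linear-equated: (12.5/9.4)(78 − 79.8) + 79.1 = 76.706
Difference = 76.706 − 77.30 = -0.59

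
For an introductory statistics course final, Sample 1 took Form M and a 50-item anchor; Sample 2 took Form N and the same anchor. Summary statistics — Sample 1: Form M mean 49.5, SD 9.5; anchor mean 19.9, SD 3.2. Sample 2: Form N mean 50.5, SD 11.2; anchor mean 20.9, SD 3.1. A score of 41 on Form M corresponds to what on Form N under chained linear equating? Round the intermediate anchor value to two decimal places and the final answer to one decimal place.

Form M → anchor (Sample 1): v = (3.2/9.5)(41 − 49.5) + 19.9 = 17.04
anchor → Form N (Sample 2): y = (11.2/3.1)(17.04 − 20.9) + 50.5 = 36.6

36.6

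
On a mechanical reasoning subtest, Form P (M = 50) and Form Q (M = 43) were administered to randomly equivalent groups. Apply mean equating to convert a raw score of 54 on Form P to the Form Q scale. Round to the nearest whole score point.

Mean equating: y = x + (M_Y − M_X) = 54 + (43 − 50) = 47

47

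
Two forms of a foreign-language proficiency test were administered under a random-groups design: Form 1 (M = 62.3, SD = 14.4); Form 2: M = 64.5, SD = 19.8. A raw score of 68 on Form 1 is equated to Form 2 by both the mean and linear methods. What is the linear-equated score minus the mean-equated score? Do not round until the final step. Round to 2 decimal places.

2.14

Mean-equated: 68 + (64.5 − 62.3) = 70.20
Linear-equated: (19.8/14.4)(68 − 62.3) + 64.5 = 72.338
Difference = 72.338 − 70.20 = 2.14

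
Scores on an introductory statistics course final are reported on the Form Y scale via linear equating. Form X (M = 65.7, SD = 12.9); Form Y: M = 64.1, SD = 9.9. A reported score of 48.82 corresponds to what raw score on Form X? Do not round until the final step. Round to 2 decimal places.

Invert y = (SD_Y/SD_X)(x − M_X) + M_Y:
x = (SD_X/SD_Y)(y − M_Y) + M_X = (12.9/9.9)(48.82 − 64.1) + 65.7
x = 1.303030 × -15.280 + 65.7 = 45.79

45.79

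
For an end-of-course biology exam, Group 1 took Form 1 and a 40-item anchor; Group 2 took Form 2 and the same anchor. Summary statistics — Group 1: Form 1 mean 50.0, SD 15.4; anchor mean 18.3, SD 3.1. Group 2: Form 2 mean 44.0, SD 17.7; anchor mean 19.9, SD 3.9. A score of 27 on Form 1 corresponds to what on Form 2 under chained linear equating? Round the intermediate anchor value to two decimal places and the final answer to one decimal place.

Form 1 → anchor (Group 1): v = (3.1/15.4)(27 − 50.0) + 18.3 = 13.67
anchor → Form 2 (Group 2): y = (17.7/3.9)(13.67 − 19.9) + 44.0 = 15.7

15.7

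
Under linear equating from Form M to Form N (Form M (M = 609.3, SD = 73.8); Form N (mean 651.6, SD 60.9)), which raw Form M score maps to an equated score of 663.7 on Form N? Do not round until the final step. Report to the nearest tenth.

624.0

Invert y = (SD_Y/SD_X)(x − M_X) + M_Y:
x = (SD_X/SD_Y)(y − M_Y) + M_X = (73.8/60.9)(663.7 − 651.6) + 609.3
x = 1.211823 × 12.100 + 609.3 = 624.0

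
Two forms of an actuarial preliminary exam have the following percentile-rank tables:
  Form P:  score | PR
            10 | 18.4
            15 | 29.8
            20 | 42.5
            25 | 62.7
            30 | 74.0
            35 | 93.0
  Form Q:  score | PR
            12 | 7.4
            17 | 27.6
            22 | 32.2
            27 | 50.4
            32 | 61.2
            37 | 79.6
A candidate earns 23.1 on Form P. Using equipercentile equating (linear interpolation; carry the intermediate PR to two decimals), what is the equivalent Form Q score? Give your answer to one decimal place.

29.1

PR of 23.1 on Form P: 42.5 + (23.1 − 20)/(25 − 20) × (62.7 − 42.5) = 55.02
On Form Q, PR 55.02 falls between score 27 (PR 50.4) and 32 (PR 61.2).
Interpolate: 27 + (55.02 − 50.4)/(61.2 − 50.4) × (32 − 27) = 29.1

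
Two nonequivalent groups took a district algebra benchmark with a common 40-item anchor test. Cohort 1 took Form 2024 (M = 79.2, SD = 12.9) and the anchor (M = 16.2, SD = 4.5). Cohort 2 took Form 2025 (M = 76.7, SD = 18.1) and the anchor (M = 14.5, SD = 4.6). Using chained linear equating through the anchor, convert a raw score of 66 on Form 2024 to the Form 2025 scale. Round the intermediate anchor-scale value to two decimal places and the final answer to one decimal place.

65.3

Form 2024 → anchor (Cohort 1): v = (4.5/12.9)(66 − 79.2) + 16.2 = 11.60
anchor → Form 2025 (Cohort 2): y = (18.1/4.6)(11.60 − 14.5) + 76.7 = 65.3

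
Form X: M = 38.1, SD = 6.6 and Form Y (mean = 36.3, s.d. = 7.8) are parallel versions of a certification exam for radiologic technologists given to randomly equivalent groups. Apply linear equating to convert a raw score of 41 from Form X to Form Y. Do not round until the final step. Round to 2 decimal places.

Linear equating: y = (SD_Y/SD_X)(x − M_X) + M_Y
y = (7.8/6.6)(41 − 38.1) + 36.3
y = 1.181818 × 2.9 + 36.3 = 3.4273 + 36.3 = 39.73

39.73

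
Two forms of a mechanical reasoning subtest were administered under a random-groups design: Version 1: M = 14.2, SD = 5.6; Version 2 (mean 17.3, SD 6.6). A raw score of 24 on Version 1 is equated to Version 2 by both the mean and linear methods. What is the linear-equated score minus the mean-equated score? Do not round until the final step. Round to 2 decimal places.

1.75

Mean-equated: 24 + (17.3 − 14.2) = 27.10
Linear-equated: (6.6/5.6)(24 − 14.2) + 17.3 = 28.850
Difference = 28.850 − 27.10 = 1.75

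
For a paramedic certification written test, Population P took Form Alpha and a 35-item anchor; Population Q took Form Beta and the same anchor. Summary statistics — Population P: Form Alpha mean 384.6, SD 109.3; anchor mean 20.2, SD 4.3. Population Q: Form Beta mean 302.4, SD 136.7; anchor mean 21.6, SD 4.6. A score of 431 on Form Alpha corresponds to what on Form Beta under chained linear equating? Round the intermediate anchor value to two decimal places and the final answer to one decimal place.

Form Alpha → anchor (Population P): v = (4.3/109.3)(431 − 384.6) + 20.2 = 22.03
anchor → Form Beta (Population Q): y = (136.7/4.6)(22.03 − 21.6) + 302.4 = 315.2

315.2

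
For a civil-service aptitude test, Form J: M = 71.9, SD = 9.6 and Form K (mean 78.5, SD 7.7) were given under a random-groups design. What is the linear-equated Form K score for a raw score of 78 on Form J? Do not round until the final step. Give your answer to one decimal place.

Linear equating: y = (SD_Y/SD_X)(x − M_X) + M_Y
y = (7.7/9.6)(78 − 71.9) + 78.5
y = 0.802083 × 6.1 + 78.5 = 4.8927 + 78.5 = 83.4

83.4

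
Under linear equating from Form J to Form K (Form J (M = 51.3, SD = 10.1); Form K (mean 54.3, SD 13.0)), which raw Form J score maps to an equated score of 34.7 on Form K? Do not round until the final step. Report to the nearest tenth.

36.1

Invert y = (SD_Y/SD_X)(x − M_X) + M_Y:
x = (SD_X/SD_Y)(y − M_Y) + M_X = (10.1/13.0)(34.7 − 54.3) + 51.3
x = 0.776923 × -19.600 + 51.3 = 36.1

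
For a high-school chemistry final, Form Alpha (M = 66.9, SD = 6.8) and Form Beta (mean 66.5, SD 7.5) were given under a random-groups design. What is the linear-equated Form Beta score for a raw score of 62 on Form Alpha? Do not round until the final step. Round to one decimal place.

61.1

Linear equating: y = (SD_Y/SD_X)(x − M_X) + M_Y
y = (7.5/6.8)(62 − 66.9) + 66.5
y = 1.102941 × -4.9 + 66.5 = -5.4044 + 66.5 = 61.1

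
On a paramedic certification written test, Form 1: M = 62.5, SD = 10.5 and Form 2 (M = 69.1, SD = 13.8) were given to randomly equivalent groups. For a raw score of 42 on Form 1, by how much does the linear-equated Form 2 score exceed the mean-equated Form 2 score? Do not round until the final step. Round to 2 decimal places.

-6.44

Mean-equated: 42 + (69.1 − 62.5) = 48.60
Linear-equated: (13.8/10.5)(42 − 62.5) + 69.1 = 42.157
Difference = 42.157 − 48.60 = -6.44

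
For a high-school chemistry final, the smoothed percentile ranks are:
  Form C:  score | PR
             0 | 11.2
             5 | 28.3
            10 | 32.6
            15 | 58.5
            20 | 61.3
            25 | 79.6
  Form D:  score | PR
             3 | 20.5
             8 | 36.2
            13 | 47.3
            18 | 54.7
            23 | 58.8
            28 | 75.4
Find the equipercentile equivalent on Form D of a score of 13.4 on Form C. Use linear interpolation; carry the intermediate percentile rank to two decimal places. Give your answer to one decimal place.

PR of 13.4 on Form C: 32.6 + (13.4 − 10)/(15 − 10) × (58.5 − 32.6) = 50.21
On Form D, PR 50.21 falls between score 13 (PR 47.3) and 18 (PR 54.7).
Interpolate: 13 + (50.21 − 47.3)/(54.7 − 47.3) × (18 − 13) = 15.0

15.0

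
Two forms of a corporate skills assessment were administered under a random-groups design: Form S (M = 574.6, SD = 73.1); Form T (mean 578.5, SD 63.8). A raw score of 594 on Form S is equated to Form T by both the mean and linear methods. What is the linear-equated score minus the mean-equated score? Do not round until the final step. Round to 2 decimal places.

-2.47

Mean-equated: 594 + (578.5 − 574.6) = 597.90
Linear-equated: (63.8/73.1)(594 − 574.6) + 578.5 = 595.432
Difference = 595.432 − 597.90 = -2.47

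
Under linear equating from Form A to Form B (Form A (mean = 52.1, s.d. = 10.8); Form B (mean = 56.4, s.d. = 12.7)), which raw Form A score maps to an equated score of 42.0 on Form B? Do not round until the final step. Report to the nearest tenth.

Invert y = (SD_Y/SD_X)(x − M_X) + M_Y:
x = (SD_X/SD_Y)(y − M_Y) + M_X = (10.8/12.7)(42.0 − 56.4) + 52.1
x = 0.850394 × -14.400 + 52.1 = 39.9

39.9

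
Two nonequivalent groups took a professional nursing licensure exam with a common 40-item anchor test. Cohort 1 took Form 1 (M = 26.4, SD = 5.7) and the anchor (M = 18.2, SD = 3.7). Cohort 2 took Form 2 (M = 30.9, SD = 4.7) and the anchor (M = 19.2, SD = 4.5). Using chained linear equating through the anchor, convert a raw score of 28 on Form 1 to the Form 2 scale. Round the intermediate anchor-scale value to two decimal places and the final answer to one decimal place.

30.9

Form 1 → anchor (Cohort 1): v = (3.7/5.7)(28 − 26.4) + 18.2 = 19.24
anchor → Form 2 (Cohort 2): y = (4.7/4.5)(19.24 − 19.2) + 30.9 = 30.9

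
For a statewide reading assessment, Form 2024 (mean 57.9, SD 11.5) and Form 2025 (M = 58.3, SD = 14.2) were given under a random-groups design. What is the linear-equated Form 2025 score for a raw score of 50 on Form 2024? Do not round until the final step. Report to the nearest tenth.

48.5

Linear equating: y = (SD_Y/SD_X)(x − M_X) + M_Y
y = (14.2/11.5)(50 − 57.9) + 58.3
y = 1.234783 × -7.9 + 58.3 = -9.7548 + 58.3 = 48.5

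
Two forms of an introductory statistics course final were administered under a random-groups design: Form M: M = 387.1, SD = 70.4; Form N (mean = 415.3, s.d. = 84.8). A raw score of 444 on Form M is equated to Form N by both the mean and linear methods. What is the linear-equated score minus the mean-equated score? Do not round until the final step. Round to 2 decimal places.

11.64

Mean-equated: 444 + (415.3 − 387.1) = 472.20
Linear-equated: (84.8/70.4)(444 − 387.1) + 415.3 = 483.839
Difference = 483.839 − 472.20 = 11.64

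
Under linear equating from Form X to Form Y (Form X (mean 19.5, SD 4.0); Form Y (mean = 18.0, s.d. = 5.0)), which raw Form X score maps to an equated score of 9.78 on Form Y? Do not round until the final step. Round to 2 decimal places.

12.92

Invert y = (SD_Y/SD_X)(x − M_X) + M_Y:
x = (SD_X/SD_Y)(y − M_Y) + M_X = (4.0/5.0)(9.78 − 18.0) + 19.5
x = 0.800000 × -8.220 + 19.5 = 12.92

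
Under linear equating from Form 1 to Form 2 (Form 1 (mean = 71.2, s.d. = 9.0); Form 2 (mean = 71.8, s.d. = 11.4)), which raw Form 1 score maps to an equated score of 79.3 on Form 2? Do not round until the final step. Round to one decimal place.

Invert y = (SD_Y/SD_X)(x − M_X) + M_Y:
x = (SD_X/SD_Y)(y − M_Y) + M_X = (9.0/11.4)(79.3 − 71.8) + 71.2
x = 0.789474 × 7.500 + 71.2 = 77.1

77.1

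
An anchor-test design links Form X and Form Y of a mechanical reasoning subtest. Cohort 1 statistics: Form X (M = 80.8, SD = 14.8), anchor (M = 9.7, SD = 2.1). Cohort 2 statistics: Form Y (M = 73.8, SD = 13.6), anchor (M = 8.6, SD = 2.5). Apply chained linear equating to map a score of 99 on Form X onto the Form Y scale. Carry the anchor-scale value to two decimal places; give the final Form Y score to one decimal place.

93.8

Form X → anchor (Cohort 1): v = (2.1/14.8)(99 − 80.8) + 9.7 = 12.28
anchor → Form Y (Cohort 2): y = (13.6/2.5)(12.28 − 8.6) + 73.8 = 93.8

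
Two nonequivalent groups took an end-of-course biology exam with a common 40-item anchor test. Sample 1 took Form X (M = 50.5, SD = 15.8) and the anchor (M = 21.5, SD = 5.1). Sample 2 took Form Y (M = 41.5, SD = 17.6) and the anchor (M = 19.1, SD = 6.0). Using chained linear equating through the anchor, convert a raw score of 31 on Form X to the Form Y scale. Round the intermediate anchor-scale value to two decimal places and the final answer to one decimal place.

30.1

Form X → anchor (Sample 1): v = (5.1/15.8)(31 − 50.5) + 21.5 = 15.21
anchor → Form Y (Sample 2): y = (17.6/6.0)(15.21 − 19.1) + 41.5 = 30.1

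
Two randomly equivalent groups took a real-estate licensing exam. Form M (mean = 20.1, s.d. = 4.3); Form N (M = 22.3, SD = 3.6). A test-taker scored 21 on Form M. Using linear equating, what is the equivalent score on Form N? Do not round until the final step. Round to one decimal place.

23.1

Linear equating: y = (SD_Y/SD_X)(x − M_X) + M_Y
y = (3.6/4.3)(21 − 20.1) + 22.3
y = 0.837209 × 0.9 + 22.3 = 0.7535 + 22.3 = 23.1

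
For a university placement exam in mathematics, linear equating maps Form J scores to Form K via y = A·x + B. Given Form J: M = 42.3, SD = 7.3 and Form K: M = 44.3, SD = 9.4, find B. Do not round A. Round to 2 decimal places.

A = SD_Y / SD_X = 9.4 / 7.3 = 1.287671
B = M_Y − A·M_X = 44.3 − 1.287671 × 42.3 = -10.17

-10.17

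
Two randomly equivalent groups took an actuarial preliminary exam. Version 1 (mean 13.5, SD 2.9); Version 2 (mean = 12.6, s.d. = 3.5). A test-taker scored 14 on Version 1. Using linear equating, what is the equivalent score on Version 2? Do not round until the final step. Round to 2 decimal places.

13.20

Linear equating: y = (SD_Y/SD_X)(x − M_X) + M_Y
y = (3.5/2.9)(14 − 13.5) + 12.6
y = 1.206897 × 0.5 + 12.6 = 0.6034 + 12.6 = 13.20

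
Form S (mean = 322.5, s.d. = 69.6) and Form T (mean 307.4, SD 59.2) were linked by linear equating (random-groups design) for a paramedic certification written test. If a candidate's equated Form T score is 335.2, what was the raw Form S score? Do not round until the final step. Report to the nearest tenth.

Invert y = (SD_Y/SD_X)(x − M_X) + M_Y:
x = (SD_X/SD_Y)(y − M_Y) + M_X = (69.6/59.2)(335.2 − 307.4) + 322.5
x = 1.175676 × 27.800 + 322.5 = 355.2

355.2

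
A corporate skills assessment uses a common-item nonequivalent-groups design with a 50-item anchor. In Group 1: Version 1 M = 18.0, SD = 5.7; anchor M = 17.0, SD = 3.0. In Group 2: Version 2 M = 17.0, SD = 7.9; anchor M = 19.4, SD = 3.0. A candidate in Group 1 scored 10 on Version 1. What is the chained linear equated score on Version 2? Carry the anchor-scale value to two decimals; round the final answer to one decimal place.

Version 1 → anchor (Group 1): v = (3.0/5.7)(10 − 18.0) + 17.0 = 12.79
anchor → Version 2 (Group 2): y = (7.9/3.0)(12.79 − 19.4) + 17.0 = -0.4

-0.4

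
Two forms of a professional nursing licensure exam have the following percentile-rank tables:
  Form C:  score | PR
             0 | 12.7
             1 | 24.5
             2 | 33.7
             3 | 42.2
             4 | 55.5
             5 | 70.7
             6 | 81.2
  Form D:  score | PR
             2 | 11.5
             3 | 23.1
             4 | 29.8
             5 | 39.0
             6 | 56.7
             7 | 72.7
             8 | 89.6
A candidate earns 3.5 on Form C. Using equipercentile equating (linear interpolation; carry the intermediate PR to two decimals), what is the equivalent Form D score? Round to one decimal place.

PR of 3.5 on Form C: 42.2 + (3.5 − 3)/(4 − 3) × (55.5 − 42.2) = 48.85
On Form D, PR 48.85 falls between score 5 (PR 39.0) and 6 (PR 56.7).
Interpolate: 5 + (48.85 − 39.0)/(56.7 − 39.0) × (6 − 5) = 5.6

5.6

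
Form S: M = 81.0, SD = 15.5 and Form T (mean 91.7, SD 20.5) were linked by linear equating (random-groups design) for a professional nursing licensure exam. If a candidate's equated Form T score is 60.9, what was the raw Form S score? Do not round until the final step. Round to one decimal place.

57.7

Invert y = (SD_Y/SD_X)(x − M_X) + M_Y:
x = (SD_X/SD_Y)(y − M_Y) + M_X = (15.5/20.5)(60.9 − 91.7) + 81.0
x = 0.756098 × -30.800 + 81.0 = 57.7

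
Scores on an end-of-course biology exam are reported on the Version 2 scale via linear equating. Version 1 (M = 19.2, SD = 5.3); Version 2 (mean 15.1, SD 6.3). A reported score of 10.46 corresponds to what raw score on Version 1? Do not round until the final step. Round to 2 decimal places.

Invert y = (SD_Y/SD_X)(x − M_X) + M_Y:
x = (SD_X/SD_Y)(y − M_Y) + M_X = (5.3/6.3)(10.46 − 15.1) + 19.2
x = 0.841270 × -4.640 + 19.2 = 15.30

15.30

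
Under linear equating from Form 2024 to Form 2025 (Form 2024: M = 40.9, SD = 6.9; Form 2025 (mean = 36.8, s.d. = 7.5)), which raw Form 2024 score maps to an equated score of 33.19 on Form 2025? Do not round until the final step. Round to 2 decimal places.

37.58

Invert y = (SD_Y/SD_X)(x − M_X) + M_Y:
x = (SD_X/SD_Y)(y − M_Y) + M_X = (6.9/7.5)(33.19 − 36.8) + 40.9
x = 0.920000 × -3.610 + 40.9 = 37.58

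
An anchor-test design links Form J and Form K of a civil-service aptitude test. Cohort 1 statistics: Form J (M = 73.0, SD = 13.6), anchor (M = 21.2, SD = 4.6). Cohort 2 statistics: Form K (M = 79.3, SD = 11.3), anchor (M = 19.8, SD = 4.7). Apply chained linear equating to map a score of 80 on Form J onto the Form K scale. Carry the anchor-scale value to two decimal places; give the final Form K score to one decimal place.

88.4

Form J → anchor (Cohort 1): v = (4.6/13.6)(80 − 73.0) + 21.2 = 23.57
anchor → Form K (Cohort 2): y = (11.3/4.7)(23.57 − 19.8) + 79.3 = 88.4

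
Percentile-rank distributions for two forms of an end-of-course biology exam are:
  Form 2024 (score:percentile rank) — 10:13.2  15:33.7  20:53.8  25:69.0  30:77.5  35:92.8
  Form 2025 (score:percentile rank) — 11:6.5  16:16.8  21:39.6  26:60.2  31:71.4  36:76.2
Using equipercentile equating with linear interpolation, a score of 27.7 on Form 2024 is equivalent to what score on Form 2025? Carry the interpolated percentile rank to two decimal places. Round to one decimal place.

PR of 27.7 on Form 2024: 69.0 + (27.7 − 25)/(30 − 25) × (77.5 − 69.0) = 73.59
On Form 2025, PR 73.59 falls between score 31 (PR 71.4) and 36 (PR 76.2).
Interpolate: 31 + (73.59 − 71.4)/(76.2 − 71.4) × (36 − 31) = 33.3

33.3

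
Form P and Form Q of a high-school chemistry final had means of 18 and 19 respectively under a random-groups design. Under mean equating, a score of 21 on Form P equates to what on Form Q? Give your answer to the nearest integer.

22

Mean equating: y = x + (M_Y − M_X) = 21 + (19 − 18) = 22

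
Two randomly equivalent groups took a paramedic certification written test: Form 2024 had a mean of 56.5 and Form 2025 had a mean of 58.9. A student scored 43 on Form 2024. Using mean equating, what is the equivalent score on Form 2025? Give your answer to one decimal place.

Mean equating: y = x + (M_Y − M_X) = 43 + (58.9 − 56.5) = 45.4

45.4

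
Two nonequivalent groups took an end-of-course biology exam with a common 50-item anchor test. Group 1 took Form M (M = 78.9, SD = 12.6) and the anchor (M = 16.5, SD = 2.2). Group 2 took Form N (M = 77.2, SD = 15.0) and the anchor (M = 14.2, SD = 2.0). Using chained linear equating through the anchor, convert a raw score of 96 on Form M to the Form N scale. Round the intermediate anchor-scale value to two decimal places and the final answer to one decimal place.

Form M → anchor (Group 1): v = (2.2/12.6)(96 − 78.9) + 16.5 = 19.49
anchor → Form N (Group 2): y = (15.0/2.0)(19.49 − 14.2) + 77.2 = 116.9

116.9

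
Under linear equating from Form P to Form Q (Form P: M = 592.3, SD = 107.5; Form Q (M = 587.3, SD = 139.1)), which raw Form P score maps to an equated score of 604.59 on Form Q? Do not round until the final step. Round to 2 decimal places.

Invert y = (SD_Y/SD_X)(x − M_X) + M_Y:
x = (SD_X/SD_Y)(y − M_Y) + M_X = (107.5/139.1)(604.59 − 587.3) + 592.3
x = 0.772825 × 17.290 + 592.3 = 605.66

605.66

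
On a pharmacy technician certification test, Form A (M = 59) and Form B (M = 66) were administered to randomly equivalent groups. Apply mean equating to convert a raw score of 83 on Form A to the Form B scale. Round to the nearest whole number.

90

Mean equating: y = x + (M_Y − M_X) = 83 + (66 − 59) = 90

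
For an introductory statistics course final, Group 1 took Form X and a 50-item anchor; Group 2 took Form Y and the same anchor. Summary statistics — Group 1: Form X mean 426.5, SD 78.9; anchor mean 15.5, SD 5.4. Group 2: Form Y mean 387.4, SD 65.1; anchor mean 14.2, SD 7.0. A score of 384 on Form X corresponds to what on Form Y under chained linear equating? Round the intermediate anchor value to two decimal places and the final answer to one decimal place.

Form X → anchor (Group 1): v = (5.4/78.9)(384 − 426.5) + 15.5 = 12.59
anchor → Form Y (Group 2): y = (65.1/7.0)(12.59 − 14.2) + 387.4 = 372.4

372.4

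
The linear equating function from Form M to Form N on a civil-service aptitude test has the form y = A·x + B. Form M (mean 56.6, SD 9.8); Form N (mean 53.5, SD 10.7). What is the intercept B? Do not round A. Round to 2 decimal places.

A = SD_Y / SD_X = 10.7 / 9.8 = 1.091837
B = M_Y − A·M_X = 53.5 − 1.091837 × 56.6 = -8.30

-8.30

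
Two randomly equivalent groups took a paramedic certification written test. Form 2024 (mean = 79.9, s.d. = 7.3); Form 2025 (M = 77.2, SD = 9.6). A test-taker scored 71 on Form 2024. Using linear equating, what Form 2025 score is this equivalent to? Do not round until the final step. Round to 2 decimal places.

65.50

Linear equating: y = (SD_Y/SD_X)(x − M_X) + M_Y
y = (9.6/7.3)(71 − 79.9) + 77.2
y = 1.315068 × -8.9 + 77.2 = -11.7041 + 77.2 = 65.50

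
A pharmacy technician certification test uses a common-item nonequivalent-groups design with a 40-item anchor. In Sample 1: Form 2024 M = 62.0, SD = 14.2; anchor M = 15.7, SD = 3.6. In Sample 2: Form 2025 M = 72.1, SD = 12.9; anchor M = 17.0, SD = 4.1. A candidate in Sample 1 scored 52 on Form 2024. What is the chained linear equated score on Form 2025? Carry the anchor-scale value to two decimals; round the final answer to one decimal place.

60.0

Form 2024 → anchor (Sample 1): v = (3.6/14.2)(52 − 62.0) + 15.7 = 13.16
anchor → Form 2025 (Sample 2): y = (12.9/4.1)(13.16 − 17.0) + 72.1 = 60.0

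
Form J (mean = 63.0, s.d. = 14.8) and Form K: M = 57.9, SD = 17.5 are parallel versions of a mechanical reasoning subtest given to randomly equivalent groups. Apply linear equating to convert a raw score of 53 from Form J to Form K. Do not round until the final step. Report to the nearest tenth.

46.1

Linear equating: y = (SD_Y/SD_X)(x − M_X) + M_Y
y = (17.5/14.8)(53 − 63.0) + 57.9
y = 1.182432 × -10.0 + 57.9 = -11.8243 + 57.9 = 46.1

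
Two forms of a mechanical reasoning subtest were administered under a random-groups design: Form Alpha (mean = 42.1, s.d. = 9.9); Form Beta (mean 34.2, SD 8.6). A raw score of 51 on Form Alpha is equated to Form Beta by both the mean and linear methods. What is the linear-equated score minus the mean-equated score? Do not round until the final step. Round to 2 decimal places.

-1.17

Mean-equated: 51 + (34.2 − 42.1) = 43.10
Linear-equated: (8.6/9.9)(51 − 42.1) + 34.2 = 41.931
Difference = 41.931 − 43.10 = -1.17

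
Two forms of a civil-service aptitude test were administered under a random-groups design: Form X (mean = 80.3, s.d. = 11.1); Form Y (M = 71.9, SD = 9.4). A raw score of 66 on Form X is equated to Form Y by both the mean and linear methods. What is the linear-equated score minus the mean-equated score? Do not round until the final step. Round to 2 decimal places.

2.19

Mean-equated: 66 + (71.9 − 80.3) = 57.60
Linear-equated: (9.4/11.1)(66 − 80.3) + 71.9 = 59.790
Difference = 59.790 − 57.60 = 2.19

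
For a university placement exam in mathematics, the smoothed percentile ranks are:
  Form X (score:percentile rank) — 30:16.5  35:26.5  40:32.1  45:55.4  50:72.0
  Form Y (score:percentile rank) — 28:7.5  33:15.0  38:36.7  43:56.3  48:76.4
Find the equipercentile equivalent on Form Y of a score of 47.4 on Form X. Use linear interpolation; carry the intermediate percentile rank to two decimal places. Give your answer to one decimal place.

PR of 47.4 on Form X: 55.4 + (47.4 − 45)/(50 − 45) × (72.0 − 55.4) = 63.37
On Form Y, PR 63.37 falls between score 43 (PR 56.3) and 48 (PR 76.4).
Interpolate: 43 + (63.37 − 56.3)/(76.4 − 56.3) × (48 − 43) = 44.8

44.8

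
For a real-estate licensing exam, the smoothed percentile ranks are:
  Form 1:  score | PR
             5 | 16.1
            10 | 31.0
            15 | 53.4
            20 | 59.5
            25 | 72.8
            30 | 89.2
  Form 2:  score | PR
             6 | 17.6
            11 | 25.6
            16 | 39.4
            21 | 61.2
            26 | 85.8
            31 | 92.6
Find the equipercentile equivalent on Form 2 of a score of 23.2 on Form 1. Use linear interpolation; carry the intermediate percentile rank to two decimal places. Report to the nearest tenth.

PR of 23.2 on Form 1: 59.5 + (23.2 − 20)/(25 − 20) × (72.8 − 59.5) = 68.01
On Form 2, PR 68.01 falls between score 21 (PR 61.2) and 26 (PR 85.8).
Interpolate: 21 + (68.01 − 61.2)/(85.8 − 61.2) × (26 − 21) = 22.4

22.4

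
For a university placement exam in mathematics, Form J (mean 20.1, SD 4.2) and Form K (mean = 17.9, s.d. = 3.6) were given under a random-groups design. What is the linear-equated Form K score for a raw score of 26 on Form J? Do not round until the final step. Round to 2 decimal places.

Linear equating: y = (SD_Y/SD_X)(x − M_X) + M_Y
y = (3.6/4.2)(26 − 20.1) + 17.9
y = 0.857143 × 5.9 + 17.9 = 5.0571 + 17.9 = 22.96

22.96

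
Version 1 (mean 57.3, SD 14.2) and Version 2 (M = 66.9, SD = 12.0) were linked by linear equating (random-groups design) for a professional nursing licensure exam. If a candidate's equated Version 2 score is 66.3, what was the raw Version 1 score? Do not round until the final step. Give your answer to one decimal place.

56.6

Invert y = (SD_Y/SD_X)(x − M_X) + M_Y:
x = (SD_X/SD_Y)(y − M_Y) + M_X = (14.2/12.0)(66.3 − 66.9) + 57.3
x = 1.183333 × -0.600 + 57.3 = 56.6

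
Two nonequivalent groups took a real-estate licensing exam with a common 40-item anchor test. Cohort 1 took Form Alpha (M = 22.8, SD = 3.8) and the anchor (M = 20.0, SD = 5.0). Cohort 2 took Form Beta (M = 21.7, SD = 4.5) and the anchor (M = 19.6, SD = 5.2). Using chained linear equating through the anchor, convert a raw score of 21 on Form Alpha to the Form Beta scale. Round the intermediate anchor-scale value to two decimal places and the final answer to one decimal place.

20.0

Form Alpha → anchor (Cohort 1): v = (5.0/3.8)(21 − 22.8) + 20.0 = 17.63
anchor → Form Beta (Cohort 2): y = (4.5/5.2)(17.63 − 19.6) + 21.7 = 20.0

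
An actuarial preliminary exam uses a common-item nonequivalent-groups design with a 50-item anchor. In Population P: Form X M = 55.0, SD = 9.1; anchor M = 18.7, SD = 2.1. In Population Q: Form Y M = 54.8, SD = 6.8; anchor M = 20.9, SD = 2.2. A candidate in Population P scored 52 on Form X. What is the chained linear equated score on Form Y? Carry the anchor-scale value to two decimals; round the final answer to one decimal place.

45.9

Form X → anchor (Population P): v = (2.1/9.1)(52 − 55.0) + 18.7 = 18.01
anchor → Form Y (Population Q): y = (6.8/2.2)(18.01 − 20.9) + 54.8 = 45.9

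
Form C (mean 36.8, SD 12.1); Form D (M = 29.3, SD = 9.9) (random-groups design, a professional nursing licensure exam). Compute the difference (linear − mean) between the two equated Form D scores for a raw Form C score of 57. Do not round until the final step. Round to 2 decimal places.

Mean-equated: 57 + (29.3 − 36.8) = 49.50
Linear-equated: (9.9/12.1)(57 − 36.8) + 29.3 = 45.827
Difference = 45.827 − 49.50 = -3.67

-3.67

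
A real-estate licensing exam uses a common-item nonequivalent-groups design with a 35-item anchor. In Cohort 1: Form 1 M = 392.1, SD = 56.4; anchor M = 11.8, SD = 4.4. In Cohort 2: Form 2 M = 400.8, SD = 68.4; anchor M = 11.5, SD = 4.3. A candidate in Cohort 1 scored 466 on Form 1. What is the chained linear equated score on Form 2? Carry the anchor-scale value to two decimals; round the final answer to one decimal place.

Form 1 → anchor (Cohort 1): v = (4.4/56.4)(466 − 392.1) + 11.8 = 17.57
anchor → Form 2 (Cohort 2): y = (68.4/4.3)(17.57 − 11.5) + 400.8 = 497.4

497.4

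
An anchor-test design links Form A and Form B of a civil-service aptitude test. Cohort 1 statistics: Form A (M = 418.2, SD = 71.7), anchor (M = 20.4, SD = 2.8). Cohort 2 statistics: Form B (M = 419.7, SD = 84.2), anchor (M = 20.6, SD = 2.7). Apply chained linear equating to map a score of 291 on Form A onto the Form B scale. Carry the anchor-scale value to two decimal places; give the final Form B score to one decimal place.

Form A → anchor (Cohort 1): v = (2.8/71.7)(291 − 418.2) + 20.4 = 15.43
anchor → Form B (Cohort 2): y = (84.2/2.7)(15.43 − 20.6) + 419.7 = 258.5

258.5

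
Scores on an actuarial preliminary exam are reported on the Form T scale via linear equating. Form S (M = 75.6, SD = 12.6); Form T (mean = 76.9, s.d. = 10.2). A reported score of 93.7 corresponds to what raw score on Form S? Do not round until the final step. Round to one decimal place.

96.4

Invert y = (SD_Y/SD_X)(x − M_X) + M_Y:
x = (SD_X/SD_Y)(y − M_Y) + M_X = (12.6/10.2)(93.7 − 76.9) + 75.6
x = 1.235294 × 16.800 + 75.6 = 96.4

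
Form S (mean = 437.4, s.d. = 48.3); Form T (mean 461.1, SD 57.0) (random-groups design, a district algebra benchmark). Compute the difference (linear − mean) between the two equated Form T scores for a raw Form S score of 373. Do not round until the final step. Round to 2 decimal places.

-11.60

Mean-equated: 373 + (461.1 − 437.4) = 396.70
Linear-equated: (57.0/48.3)(373 − 437.4) + 461.1 = 385.100
Difference = 385.100 − 396.70 = -11.60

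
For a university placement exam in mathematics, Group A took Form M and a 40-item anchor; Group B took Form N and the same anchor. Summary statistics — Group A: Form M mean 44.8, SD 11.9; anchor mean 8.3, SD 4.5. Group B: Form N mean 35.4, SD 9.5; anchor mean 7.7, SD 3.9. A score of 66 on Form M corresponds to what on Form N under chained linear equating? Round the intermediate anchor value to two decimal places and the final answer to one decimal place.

Form M → anchor (Group A): v = (4.5/11.9)(66 − 44.8) + 8.3 = 16.32
anchor → Form N (Group B): y = (9.5/3.9)(16.32 − 7.7) + 35.4 = 56.4

56.4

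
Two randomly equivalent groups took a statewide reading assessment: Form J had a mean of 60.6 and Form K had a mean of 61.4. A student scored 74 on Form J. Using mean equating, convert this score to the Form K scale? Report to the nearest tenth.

74.8

Mean equating: y = x + (M_Y − M_X) = 74 + (61.4 − 60.6) = 74.8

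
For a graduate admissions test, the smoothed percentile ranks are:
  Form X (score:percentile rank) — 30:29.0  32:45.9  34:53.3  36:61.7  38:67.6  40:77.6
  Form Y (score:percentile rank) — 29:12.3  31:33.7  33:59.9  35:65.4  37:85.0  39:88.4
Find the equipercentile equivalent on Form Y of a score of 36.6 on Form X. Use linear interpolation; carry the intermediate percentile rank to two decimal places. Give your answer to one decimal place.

PR of 36.6 on Form X: 61.7 + (36.6 − 36)/(38 − 36) × (67.6 − 61.7) = 63.47
On Form Y, PR 63.47 falls between score 33 (PR 59.9) and 35 (PR 65.4).
Interpolate: 33 + (63.47 − 59.9)/(65.4 − 59.9) × (35 − 33) = 34.3

34.3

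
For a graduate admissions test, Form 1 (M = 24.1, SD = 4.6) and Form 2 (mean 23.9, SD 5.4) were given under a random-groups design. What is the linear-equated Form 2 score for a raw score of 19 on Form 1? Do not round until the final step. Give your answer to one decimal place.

Linear equating: y = (SD_Y/SD_X)(x − M_X) + M_Y
y = (5.4/4.6)(19 − 24.1) + 23.9
y = 1.173913 × -5.1 + 23.9 = -5.9870 + 23.9 = 17.9

17.9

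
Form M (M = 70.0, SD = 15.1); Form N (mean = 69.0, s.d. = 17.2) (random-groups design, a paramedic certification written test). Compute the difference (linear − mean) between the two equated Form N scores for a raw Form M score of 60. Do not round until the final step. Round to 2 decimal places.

-1.39

Mean-equated: 60 + (69.0 − 70.0) = 59.00
Linear-equated: (17.2/15.1)(60 − 70.0) + 69.0 = 57.609
Difference = 57.609 − 59.00 = -1.39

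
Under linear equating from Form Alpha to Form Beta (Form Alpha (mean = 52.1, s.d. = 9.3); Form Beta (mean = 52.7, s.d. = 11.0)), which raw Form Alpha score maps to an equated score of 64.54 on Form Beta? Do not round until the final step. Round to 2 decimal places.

Invert y = (SD_Y/SD_X)(x − M_X) + M_Y:
x = (SD_X/SD_Y)(y − M_Y) + M_X = (9.3/11.0)(64.54 − 52.7) + 52.1
x = 0.845455 × 11.840 + 52.1 = 62.11

62.11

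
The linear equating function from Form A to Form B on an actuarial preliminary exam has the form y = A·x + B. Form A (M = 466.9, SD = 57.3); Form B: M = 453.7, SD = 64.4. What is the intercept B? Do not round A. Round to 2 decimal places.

A = SD_Y / SD_X = 64.4 / 57.3 = 1.123909
B = M_Y − A·M_X = 453.7 − 1.123909 × 466.9 = -71.05

-71.05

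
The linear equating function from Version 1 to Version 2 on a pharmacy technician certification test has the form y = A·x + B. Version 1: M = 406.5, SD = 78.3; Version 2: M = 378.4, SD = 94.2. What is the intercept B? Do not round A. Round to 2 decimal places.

-110.65

A = SD_Y / SD_X = 94.2 / 78.3 = 1.203065
B = M_Y − A·M_X = 378.4 − 1.203065 × 406.5 = -110.65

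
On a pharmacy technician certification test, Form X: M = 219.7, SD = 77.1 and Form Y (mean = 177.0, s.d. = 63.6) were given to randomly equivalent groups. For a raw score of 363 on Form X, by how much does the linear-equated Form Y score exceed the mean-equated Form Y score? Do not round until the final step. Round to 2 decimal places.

-25.09

Mean-equated: 363 + (177.0 − 219.7) = 320.30
Linear-equated: (63.6/77.1)(363 − 219.7) + 177.0 = 295.209
Difference = 295.209 − 320.30 = -25.09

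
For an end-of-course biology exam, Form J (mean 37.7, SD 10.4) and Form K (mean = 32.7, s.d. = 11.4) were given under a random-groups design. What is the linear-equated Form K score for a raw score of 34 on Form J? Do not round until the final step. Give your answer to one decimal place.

28.6

Linear equating: y = (SD_Y/SD_X)(x − M_X) + M_Y
y = (11.4/10.4)(34 − 37.7) + 32.7
y = 1.096154 × -3.7 + 32.7 = -4.0558 + 32.7 = 28.6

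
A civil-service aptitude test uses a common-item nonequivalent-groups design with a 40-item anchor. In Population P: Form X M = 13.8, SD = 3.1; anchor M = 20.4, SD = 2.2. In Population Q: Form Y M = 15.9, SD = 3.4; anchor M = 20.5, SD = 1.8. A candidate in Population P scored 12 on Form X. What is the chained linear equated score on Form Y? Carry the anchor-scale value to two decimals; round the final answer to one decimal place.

Form X → anchor (Population P): v = (2.2/3.1)(12 − 13.8) + 20.4 = 19.12
anchor → Form Y (Population Q): y = (3.4/1.8)(19.12 − 20.5) + 15.9 = 13.3

13.3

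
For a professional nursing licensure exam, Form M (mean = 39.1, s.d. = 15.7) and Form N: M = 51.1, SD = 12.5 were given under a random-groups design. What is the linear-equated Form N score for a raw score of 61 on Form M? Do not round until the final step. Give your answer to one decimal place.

Linear equating: y = (SD_Y/SD_X)(x − M_X) + M_Y
y = (12.5/15.7)(61 − 39.1) + 51.1
y = 0.796178 × 21.9 + 51.1 = 17.4363 + 51.1 = 68.5

68.5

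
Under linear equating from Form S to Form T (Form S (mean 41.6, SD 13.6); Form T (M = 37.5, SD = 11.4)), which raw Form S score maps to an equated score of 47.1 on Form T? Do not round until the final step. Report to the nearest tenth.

Invert y = (SD_Y/SD_X)(x − M_X) + M_Y:
x = (SD_X/SD_Y)(y − M_Y) + M_X = (13.6/11.4)(47.1 − 37.5) + 41.6
x = 1.192982 × 9.600 + 41.6 = 53.1

53.1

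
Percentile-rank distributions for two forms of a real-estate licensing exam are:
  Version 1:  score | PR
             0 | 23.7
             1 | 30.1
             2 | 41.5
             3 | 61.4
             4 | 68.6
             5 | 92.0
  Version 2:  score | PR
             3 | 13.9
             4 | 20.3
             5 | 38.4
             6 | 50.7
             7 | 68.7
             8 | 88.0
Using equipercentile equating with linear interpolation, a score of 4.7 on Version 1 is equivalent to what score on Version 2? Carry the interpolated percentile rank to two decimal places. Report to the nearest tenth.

7.8

PR of 4.7 on Version 1: 68.6 + (4.7 − 4)/(5 − 4) × (92.0 − 68.6) = 84.98
On Version 2, PR 84.98 falls between score 7 (PR 68.7) and 8 (PR 88.0).
Interpolate: 7 + (84.98 − 68.7)/(88.0 − 68.7) × (8 − 7) = 7.8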